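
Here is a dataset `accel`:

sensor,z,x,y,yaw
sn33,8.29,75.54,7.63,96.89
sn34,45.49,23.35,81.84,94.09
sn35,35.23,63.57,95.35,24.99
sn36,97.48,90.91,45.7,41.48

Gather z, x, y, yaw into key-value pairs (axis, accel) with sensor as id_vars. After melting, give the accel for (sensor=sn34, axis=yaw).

94.09

Unpivoting turns each (sensor, wide-column) pair into one long row.
The wide cell at row sn34, column yaw holds 94.09, so the long row (sn34, yaw) has accel=94.09.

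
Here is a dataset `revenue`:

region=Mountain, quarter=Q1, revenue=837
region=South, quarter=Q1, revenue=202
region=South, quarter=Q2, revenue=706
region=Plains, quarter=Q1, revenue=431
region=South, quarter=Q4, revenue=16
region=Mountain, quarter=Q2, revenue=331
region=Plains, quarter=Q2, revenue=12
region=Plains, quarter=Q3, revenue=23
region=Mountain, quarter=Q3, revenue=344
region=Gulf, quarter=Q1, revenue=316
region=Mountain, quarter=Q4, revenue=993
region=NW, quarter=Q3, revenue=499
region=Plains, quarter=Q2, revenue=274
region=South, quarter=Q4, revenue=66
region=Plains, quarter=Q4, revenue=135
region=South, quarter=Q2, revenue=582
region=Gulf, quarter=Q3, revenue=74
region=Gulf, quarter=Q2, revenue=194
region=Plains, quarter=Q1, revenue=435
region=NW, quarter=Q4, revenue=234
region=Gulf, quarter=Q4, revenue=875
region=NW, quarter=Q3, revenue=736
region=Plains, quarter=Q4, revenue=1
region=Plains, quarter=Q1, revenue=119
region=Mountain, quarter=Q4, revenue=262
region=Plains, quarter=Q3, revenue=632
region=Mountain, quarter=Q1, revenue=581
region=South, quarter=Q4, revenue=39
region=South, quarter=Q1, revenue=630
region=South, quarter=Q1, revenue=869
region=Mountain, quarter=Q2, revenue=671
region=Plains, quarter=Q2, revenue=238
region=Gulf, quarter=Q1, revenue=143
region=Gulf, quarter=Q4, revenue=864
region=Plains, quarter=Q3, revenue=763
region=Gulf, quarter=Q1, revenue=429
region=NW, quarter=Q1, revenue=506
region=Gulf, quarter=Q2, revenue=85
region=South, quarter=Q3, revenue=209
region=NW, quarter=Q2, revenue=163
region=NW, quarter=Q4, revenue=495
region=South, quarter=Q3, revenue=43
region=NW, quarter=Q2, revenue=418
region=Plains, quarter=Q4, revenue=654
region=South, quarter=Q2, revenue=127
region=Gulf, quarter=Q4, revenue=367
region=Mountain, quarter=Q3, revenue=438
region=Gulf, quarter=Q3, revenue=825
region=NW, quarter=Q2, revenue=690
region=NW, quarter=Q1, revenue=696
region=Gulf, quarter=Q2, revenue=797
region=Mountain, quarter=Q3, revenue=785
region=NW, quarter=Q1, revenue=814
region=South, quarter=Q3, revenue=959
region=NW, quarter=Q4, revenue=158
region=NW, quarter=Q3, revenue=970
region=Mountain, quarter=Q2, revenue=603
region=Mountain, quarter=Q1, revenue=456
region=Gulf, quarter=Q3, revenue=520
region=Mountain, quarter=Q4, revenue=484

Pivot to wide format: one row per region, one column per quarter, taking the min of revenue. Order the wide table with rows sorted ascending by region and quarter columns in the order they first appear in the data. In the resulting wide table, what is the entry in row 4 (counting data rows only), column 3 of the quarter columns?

With rows sorted ascending by region, row 4 is region=Plains. quarter columns in first-appearance order: Q1, Q2, Q4, Q3; column 3 is Q4.
Long rows with region=Plains, quarter=Q4: min(135, 1, 654) = 1.

1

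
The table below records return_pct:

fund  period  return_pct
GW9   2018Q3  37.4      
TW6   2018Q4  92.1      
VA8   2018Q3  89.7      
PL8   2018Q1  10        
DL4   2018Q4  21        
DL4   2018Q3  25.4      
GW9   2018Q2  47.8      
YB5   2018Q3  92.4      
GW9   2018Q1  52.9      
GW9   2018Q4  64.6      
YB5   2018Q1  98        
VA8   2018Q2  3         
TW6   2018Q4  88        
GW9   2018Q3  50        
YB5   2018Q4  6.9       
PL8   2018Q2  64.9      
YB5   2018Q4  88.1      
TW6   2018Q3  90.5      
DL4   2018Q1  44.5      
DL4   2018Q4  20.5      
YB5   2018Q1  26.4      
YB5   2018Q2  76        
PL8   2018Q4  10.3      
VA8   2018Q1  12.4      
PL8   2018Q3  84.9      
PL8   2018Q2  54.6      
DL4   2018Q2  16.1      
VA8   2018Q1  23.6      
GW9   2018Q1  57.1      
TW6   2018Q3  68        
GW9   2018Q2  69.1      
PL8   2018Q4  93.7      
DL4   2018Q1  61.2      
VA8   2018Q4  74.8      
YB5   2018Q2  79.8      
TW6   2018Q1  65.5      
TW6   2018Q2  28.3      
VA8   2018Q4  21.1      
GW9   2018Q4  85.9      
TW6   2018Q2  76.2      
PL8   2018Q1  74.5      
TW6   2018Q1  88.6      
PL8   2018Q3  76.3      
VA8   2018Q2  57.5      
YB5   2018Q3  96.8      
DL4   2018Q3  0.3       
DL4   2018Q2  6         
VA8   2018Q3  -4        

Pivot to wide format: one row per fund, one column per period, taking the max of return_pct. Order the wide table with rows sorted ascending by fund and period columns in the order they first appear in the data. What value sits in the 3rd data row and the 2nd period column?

With rows sorted ascending by fund, row 3 is fund=PL8. period columns in first-appearance order: 2018Q3, 2018Q4, 2018Q1, 2018Q2; column 2 is 2018Q4.
Long rows with fund=PL8, period=2018Q4: max(10.3, 93.7) = 93.7.

93.7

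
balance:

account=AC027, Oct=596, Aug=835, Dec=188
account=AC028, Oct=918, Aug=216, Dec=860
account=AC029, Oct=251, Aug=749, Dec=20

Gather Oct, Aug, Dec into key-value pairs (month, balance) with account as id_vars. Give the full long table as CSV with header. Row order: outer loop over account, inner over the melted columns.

account,month,balance
AC027,Oct,596
AC027,Aug,835
AC027,Dec,188
AC028,Oct,918
AC028,Aug,216
AC028,Dec,860
AC029,Oct,251
AC029,Aug,749
AC029,Dec,20

Each (account, column) pair becomes one row: 3 × 3 = 9 rows.
For example, (AC027, Oct) → balance=596.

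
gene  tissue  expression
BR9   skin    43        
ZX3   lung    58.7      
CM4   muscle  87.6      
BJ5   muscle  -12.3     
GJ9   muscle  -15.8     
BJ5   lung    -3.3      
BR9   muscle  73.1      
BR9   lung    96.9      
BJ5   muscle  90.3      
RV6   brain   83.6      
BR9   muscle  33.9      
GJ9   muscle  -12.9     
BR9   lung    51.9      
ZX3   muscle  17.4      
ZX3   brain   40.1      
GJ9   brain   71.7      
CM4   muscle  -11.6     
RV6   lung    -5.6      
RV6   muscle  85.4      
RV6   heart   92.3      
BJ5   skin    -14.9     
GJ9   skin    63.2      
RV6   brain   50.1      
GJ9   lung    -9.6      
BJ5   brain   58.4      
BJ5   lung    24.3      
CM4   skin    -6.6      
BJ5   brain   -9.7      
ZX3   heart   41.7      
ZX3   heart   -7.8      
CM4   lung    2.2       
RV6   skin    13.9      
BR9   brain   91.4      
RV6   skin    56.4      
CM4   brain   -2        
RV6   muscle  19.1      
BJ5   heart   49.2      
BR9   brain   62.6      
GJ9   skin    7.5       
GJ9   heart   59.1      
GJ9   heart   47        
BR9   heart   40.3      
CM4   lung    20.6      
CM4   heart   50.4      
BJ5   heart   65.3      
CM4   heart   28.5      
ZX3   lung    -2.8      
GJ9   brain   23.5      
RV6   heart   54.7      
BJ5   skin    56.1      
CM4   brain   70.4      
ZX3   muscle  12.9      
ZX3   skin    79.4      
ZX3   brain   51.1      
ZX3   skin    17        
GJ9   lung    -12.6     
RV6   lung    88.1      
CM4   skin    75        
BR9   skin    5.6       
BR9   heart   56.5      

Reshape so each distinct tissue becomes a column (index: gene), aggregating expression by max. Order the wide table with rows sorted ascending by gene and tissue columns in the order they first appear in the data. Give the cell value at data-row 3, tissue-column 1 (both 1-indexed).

With rows sorted ascending by gene, row 3 is gene=CM4. tissue columns in first-appearance order: skin, lung, muscle, brain, heart; column 1 is skin.
Long rows with gene=CM4, tissue=skin: max(-6.6, 75) = 75.

75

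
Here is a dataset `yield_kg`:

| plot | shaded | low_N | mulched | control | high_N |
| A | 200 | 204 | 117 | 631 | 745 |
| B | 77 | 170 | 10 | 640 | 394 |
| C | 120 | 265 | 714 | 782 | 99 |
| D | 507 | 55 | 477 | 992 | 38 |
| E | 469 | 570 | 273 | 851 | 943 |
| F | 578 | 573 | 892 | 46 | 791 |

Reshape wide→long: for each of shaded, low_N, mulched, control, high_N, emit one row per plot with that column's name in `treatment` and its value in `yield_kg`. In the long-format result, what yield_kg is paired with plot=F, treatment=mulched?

Unpivoting turns each (plot, wide-column) pair into one long row.
The wide cell at row F, column mulched holds 892, so the long row (F, mulched) has yield_kg=892.

892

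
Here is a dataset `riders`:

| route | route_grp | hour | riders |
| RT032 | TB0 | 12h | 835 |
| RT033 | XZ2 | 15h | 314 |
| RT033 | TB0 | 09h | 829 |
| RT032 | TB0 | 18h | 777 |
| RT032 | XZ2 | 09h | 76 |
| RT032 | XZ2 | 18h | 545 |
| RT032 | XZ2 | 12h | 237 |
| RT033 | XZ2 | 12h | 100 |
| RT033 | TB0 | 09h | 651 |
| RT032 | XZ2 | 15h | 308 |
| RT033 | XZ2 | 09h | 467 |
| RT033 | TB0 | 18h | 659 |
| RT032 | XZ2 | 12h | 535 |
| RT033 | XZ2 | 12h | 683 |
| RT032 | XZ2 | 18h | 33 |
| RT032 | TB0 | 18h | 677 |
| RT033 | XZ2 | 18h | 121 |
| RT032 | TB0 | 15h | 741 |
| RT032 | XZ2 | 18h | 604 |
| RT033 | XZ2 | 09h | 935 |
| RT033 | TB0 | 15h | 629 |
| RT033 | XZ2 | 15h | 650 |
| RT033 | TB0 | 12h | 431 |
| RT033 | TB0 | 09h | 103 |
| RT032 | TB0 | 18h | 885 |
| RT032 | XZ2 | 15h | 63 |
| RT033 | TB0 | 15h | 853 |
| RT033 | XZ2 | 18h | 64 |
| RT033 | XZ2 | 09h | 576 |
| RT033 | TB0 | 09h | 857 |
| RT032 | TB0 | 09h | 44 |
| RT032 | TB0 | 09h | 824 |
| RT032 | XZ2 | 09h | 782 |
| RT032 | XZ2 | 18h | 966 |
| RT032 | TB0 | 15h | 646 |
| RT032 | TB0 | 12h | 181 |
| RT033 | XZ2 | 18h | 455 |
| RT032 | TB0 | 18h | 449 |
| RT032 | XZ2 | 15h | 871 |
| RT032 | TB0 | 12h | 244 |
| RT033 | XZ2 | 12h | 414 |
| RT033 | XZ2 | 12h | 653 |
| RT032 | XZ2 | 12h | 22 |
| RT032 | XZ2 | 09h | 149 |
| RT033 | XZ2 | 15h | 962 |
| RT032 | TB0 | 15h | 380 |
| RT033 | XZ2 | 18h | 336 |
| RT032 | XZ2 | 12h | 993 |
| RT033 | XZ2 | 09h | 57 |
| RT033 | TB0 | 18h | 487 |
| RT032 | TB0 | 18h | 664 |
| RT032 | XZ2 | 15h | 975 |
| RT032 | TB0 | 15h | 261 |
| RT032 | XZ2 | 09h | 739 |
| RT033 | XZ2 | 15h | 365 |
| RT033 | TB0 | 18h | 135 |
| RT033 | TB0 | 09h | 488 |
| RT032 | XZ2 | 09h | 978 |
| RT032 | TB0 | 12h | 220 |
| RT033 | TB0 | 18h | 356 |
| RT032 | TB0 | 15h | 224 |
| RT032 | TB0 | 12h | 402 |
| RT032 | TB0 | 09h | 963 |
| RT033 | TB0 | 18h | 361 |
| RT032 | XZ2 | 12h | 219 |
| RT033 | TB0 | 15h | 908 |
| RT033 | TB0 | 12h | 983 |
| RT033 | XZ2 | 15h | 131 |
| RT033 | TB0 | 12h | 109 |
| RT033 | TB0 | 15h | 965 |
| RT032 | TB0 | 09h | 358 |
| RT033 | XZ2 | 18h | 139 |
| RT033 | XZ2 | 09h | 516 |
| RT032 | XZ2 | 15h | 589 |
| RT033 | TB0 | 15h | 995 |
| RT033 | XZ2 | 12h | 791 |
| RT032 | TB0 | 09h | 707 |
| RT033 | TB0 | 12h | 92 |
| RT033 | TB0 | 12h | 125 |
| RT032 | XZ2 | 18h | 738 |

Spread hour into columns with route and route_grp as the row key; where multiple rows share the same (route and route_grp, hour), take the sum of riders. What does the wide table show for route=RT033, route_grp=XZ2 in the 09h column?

Rows with route=RT033, route_grp=XZ2 and hour=09h: riders values are 467, 935, 576, 57, 516.
467 + 935 + 576 + 57 + 516 = 2551.

2551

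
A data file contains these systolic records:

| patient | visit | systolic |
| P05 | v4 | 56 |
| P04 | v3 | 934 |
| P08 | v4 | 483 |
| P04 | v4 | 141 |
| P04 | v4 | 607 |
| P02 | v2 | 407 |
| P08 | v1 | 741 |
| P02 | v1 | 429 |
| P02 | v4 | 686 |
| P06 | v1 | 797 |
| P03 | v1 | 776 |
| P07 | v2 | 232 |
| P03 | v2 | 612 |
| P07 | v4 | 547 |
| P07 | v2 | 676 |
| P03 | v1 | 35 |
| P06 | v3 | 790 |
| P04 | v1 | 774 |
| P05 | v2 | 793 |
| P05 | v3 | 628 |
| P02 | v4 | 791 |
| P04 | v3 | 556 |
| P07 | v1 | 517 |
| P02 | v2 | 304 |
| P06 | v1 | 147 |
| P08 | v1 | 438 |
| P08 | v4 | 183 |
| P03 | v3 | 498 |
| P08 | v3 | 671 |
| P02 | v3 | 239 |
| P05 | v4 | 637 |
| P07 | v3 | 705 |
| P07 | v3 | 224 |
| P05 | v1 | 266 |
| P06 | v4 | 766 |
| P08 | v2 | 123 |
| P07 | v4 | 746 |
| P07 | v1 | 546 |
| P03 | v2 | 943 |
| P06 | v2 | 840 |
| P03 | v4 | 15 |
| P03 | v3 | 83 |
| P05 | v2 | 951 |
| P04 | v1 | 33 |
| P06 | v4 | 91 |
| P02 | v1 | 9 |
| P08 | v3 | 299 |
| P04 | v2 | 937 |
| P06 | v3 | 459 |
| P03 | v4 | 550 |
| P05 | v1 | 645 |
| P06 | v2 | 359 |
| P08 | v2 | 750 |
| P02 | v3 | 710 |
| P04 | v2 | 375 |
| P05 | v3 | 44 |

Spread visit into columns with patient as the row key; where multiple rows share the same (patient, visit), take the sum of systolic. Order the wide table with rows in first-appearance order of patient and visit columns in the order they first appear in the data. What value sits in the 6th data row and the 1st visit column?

With rows in first-appearance order of patient, row 6 is patient=P03. visit columns in first-appearance order: v4, v3, v2, v1; column 1 is v4.
Long rows with patient=P03, visit=v4: 15 + 550 = 565.

565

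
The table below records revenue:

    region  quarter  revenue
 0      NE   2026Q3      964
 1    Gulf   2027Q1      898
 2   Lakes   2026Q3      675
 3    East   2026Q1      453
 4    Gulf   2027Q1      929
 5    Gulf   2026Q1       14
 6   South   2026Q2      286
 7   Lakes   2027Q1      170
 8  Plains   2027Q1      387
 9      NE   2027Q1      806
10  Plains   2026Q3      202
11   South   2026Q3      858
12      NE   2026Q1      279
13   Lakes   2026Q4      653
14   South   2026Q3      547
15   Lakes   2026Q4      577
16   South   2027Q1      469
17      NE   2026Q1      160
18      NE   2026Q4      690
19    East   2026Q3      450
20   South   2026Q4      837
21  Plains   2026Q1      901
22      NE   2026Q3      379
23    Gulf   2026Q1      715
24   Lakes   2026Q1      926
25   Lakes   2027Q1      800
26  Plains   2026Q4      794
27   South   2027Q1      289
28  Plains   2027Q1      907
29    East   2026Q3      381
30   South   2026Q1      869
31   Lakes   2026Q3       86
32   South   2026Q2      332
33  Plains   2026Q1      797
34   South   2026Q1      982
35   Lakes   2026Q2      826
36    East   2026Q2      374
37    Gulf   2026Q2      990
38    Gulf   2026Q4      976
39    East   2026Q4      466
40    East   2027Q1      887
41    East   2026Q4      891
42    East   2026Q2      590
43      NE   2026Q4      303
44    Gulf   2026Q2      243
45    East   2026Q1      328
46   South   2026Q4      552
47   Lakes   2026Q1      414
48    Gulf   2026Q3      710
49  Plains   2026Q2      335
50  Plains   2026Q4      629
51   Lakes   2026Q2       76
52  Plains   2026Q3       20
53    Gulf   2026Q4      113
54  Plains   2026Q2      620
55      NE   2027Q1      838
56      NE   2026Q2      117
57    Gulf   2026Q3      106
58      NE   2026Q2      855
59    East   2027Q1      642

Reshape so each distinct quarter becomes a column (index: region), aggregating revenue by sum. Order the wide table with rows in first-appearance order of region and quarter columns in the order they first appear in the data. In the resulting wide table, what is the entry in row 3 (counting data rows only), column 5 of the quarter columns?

With rows in first-appearance order of region, row 3 is region=Lakes. quarter columns in first-appearance order: 2026Q3, 2027Q1, 2026Q1, 2026Q2, 2026Q4; column 5 is 2026Q4.
Long rows with region=Lakes, quarter=2026Q4: 653 + 577 = 1230.

1230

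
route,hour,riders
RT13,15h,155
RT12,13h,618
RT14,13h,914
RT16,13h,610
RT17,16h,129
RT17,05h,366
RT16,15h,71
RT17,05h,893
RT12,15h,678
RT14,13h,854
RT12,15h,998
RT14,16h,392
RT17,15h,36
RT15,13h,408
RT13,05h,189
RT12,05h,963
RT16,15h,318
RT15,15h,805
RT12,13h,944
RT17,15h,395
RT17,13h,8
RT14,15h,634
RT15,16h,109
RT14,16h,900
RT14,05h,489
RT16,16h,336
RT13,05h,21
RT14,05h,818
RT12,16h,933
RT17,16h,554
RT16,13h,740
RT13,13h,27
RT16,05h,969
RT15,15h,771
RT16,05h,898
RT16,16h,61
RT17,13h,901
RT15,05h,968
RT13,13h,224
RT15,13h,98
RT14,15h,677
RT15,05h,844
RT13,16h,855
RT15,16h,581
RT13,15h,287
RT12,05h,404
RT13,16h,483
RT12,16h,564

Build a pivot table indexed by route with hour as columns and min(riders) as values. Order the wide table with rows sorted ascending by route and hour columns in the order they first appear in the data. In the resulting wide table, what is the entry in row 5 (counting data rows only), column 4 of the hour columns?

With rows sorted ascending by route, row 5 is route=RT16. hour columns in first-appearance order: 15h, 13h, 16h, 05h; column 4 is 05h.
Long rows with route=RT16, hour=05h: min(969, 898) = 898.

898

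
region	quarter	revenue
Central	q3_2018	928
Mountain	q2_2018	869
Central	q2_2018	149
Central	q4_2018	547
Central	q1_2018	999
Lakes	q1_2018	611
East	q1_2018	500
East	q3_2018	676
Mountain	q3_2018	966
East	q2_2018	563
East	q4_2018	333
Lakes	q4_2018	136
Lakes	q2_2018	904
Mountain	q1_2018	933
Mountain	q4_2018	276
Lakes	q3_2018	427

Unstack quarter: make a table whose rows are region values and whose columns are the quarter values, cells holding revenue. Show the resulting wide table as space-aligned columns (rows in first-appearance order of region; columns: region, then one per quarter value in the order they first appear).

region    q3_2018  q2_2018  q4_2018  q1_2018
Central   928      149      547      999    
Mountain  966      869      276      933    
Lakes     427      904      136      611    
East      676      563      333      500    

Columns: region plus the 4 distinct quarter values (q3_2018, q2_2018, q4_2018, q1_2018).
For example, row Central column q3_2018 takes revenue=928 from the long row (Central, q3_2018).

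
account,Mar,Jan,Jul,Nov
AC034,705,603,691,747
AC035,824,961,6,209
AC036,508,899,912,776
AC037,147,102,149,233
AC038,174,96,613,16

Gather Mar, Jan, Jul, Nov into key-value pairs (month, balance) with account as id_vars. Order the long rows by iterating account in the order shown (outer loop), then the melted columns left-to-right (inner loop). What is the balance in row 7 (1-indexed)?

6

20 rows total (5 × 4). Row 7: index ⌊(7-1)/4⌋ = 1 into account → AC035; (7-1) mod 4 = 2 into the melted columns → Jul.
So row 7 is (AC035, Jul, 6); balance = 6.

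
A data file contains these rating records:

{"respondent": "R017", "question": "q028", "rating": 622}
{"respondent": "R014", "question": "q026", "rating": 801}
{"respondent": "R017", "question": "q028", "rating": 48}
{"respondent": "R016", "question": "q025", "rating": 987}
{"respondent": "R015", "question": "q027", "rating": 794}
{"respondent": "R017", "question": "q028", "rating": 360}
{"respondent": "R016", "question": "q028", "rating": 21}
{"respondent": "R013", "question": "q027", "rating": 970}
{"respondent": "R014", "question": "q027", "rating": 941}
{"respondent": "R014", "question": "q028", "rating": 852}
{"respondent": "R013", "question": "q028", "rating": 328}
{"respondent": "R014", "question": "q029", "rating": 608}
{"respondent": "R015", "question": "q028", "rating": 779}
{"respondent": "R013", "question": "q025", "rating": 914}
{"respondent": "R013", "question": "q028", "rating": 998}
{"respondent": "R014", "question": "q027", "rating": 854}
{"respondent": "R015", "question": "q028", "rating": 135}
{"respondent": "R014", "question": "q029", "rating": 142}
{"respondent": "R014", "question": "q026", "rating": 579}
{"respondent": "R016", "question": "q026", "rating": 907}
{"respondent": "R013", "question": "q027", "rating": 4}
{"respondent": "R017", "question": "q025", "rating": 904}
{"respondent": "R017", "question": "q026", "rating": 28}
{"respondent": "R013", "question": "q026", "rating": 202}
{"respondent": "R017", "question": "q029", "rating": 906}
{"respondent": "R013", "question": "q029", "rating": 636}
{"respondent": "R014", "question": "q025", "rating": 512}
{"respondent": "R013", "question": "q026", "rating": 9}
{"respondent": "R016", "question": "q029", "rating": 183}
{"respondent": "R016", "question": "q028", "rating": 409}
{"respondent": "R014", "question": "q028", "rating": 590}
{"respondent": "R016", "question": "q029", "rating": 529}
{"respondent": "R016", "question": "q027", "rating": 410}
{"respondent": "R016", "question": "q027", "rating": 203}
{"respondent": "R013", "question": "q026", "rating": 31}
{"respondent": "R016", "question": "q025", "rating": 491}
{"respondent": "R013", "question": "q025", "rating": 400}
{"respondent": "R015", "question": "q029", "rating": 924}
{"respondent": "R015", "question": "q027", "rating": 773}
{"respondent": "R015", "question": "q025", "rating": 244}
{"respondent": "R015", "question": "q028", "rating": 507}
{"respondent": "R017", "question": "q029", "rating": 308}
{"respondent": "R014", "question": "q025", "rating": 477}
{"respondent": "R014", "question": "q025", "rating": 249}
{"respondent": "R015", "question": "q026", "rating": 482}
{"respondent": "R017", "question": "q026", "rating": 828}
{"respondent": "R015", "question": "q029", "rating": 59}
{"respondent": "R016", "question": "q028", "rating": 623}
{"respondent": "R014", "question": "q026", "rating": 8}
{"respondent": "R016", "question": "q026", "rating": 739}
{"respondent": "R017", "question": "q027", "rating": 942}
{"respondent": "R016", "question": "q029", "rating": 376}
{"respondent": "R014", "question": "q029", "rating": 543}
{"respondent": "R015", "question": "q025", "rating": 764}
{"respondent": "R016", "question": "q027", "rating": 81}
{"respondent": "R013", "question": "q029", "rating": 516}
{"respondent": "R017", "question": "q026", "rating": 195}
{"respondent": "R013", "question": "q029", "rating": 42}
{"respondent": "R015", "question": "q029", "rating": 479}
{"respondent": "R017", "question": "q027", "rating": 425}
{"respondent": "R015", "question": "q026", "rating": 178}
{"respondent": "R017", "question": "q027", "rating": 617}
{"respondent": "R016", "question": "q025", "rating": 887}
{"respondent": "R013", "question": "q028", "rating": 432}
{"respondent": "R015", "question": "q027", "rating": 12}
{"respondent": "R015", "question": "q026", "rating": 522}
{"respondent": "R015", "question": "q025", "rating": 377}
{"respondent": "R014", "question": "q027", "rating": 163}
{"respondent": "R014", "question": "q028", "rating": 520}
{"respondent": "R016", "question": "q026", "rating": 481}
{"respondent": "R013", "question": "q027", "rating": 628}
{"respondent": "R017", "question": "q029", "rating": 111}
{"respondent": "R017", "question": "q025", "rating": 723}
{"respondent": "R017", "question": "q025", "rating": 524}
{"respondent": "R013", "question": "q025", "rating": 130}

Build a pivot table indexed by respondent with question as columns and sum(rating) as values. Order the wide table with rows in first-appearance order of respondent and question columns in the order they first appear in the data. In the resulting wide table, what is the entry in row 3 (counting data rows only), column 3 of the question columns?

With rows in first-appearance order of respondent, row 3 is respondent=R016. question columns in first-appearance order: q028, q026, q025, q027, q029; column 3 is q025.
Long rows with respondent=R016, question=q025: 987 + 491 + 887 = 2365.

2365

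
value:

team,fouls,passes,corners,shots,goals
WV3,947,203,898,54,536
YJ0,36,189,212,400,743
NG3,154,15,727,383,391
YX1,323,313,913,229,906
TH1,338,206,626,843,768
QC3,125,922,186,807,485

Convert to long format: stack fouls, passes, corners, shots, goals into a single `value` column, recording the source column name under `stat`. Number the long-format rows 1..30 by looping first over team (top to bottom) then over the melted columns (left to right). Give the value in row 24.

30 rows total (6 × 5). Row 24: index ⌊(24-1)/5⌋ = 4 into team → TH1; (24-1) mod 5 = 3 into the melted columns → shots.
So row 24 is (TH1, shots, 843); value = 843.

843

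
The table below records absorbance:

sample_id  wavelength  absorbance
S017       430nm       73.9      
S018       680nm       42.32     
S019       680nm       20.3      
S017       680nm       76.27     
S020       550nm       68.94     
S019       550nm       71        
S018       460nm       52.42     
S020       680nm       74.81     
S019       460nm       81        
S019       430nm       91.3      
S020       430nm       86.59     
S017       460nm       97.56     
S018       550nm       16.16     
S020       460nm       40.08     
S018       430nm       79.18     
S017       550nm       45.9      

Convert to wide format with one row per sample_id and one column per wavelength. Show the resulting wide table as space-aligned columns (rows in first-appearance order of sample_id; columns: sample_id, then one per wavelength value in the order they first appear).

sample_id  430nm  680nm  550nm  460nm
S017       73.9   76.27  45.9   97.56
S018       79.18  42.32  16.16  52.42
S019       91.3   20.3   71     81   
S020       86.59  74.81  68.94  40.08

Columns: sample_id plus the 4 distinct wavelength values (430nm, 680nm, 550nm, 460nm).
For example, row S017 column 430nm takes absorbance=73.9 from the long row (S017, 430nm).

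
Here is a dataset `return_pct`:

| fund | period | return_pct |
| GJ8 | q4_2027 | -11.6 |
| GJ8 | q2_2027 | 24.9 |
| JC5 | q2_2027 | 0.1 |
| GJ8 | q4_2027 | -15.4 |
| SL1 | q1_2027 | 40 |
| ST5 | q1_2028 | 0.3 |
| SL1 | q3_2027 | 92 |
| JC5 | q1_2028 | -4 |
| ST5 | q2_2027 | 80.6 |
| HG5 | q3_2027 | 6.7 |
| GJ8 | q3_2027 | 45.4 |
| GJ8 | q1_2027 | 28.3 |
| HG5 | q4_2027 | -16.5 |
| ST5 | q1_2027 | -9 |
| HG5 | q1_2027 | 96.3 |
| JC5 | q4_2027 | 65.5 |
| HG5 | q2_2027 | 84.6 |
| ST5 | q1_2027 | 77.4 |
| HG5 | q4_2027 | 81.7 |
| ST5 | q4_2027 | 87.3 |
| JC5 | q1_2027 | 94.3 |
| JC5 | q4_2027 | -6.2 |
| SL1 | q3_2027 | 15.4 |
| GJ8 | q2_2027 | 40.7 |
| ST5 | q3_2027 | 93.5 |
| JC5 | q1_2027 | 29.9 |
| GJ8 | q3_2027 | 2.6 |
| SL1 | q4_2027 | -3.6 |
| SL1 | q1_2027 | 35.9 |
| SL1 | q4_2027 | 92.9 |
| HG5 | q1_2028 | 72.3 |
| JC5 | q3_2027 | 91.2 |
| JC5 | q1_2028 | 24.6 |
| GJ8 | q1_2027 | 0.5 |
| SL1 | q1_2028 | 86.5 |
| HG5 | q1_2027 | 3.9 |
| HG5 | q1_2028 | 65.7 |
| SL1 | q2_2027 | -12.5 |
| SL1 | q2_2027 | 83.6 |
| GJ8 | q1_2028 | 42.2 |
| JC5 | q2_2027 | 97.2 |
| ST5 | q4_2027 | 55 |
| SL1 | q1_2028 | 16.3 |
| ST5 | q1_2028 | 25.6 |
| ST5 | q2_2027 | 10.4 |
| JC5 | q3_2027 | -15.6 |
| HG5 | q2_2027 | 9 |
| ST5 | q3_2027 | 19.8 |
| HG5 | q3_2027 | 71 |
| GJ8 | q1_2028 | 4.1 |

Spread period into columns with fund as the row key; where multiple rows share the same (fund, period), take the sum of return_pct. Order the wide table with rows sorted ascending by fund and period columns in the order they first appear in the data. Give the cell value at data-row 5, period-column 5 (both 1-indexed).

113.3

With rows sorted ascending by fund, row 5 is fund=ST5. period columns in first-appearance order: q4_2027, q2_2027, q1_2027, q1_2028, q3_2027; column 5 is q3_2027.
Long rows with fund=ST5, period=q3_2027: 93.5 + 19.8 = 113.3.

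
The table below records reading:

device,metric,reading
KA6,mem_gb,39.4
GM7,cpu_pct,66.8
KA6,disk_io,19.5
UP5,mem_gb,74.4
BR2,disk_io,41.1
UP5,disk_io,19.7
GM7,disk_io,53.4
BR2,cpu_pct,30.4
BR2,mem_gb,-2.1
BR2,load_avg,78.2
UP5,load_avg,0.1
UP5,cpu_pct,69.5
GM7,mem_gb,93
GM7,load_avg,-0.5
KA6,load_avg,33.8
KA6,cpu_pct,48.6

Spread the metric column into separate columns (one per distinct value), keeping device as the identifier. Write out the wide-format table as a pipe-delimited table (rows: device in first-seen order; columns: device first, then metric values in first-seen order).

Columns: device plus the 4 distinct metric values (mem_gb, cpu_pct, disk_io, load_avg).
For example, row KA6 column mem_gb takes reading=39.4 from the long row (KA6, mem_gb).

| device | mem_gb | cpu_pct | disk_io | load_avg |
| KA6 | 39.4 | 48.6 | 19.5 | 33.8 |
| GM7 | 93 | 66.8 | 53.4 | -0.5 |
| UP5 | 74.4 | 69.5 | 19.7 | 0.1 |
| BR2 | -2.1 | 30.4 | 41.1 | 78.2 |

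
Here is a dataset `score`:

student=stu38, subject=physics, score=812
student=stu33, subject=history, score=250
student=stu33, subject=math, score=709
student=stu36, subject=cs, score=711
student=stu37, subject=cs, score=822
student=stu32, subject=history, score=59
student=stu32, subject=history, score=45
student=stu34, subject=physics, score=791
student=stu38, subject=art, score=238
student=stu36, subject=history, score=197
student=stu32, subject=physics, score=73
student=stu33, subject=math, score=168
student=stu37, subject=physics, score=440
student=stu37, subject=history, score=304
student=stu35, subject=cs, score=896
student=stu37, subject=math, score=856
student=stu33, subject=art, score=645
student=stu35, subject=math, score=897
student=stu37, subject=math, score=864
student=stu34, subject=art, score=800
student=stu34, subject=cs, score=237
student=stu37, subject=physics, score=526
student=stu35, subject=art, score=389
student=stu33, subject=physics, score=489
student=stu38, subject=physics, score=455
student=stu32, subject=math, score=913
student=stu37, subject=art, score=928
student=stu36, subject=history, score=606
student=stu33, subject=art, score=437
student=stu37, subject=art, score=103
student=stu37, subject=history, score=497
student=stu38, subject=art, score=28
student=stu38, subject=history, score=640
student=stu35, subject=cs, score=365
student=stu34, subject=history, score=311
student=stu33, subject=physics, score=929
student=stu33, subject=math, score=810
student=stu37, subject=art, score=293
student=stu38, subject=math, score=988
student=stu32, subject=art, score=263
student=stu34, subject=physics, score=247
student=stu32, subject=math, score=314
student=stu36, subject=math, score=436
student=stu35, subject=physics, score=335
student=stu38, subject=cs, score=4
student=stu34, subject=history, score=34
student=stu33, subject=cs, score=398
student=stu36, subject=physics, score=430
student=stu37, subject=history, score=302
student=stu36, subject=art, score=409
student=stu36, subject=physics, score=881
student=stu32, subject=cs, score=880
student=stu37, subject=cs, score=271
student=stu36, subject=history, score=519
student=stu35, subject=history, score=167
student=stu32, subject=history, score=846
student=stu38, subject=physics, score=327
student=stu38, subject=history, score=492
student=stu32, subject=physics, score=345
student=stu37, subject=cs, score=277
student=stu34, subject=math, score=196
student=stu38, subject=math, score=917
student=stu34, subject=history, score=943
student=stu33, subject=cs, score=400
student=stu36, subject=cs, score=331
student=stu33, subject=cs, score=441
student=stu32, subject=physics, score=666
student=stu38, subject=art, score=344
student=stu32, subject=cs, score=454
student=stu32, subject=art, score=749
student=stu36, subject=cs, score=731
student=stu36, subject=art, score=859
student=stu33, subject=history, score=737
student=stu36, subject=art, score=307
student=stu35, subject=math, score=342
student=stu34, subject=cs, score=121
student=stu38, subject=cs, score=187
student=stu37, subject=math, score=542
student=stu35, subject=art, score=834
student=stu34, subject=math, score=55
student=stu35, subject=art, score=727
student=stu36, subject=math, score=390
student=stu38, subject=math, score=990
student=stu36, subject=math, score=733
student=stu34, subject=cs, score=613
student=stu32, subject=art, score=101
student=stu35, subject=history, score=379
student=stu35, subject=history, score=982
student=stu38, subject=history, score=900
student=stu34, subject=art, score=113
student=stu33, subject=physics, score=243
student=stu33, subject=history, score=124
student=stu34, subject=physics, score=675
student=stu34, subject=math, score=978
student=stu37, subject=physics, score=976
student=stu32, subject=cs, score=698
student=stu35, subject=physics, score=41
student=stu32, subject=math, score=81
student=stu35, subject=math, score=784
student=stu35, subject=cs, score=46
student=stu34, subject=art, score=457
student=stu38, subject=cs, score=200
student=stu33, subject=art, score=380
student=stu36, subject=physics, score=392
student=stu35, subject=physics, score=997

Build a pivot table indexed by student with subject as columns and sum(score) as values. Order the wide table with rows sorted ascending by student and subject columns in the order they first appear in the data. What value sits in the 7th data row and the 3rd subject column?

With rows sorted ascending by student, row 7 is student=stu38. subject columns in first-appearance order: physics, history, math, cs, art; column 3 is math.
Long rows with student=stu38, subject=math: 988 + 917 + 990 = 2895.

2895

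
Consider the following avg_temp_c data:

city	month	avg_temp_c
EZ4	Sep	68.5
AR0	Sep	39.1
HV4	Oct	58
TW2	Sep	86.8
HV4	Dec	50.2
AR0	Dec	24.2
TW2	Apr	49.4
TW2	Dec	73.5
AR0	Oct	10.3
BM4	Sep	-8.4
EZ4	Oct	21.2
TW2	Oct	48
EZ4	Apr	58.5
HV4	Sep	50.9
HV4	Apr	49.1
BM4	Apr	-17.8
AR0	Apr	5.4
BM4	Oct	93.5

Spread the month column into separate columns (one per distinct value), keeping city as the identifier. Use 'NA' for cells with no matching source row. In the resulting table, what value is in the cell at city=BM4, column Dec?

NA

No long-format row has city=BM4 and month=Dec, so the cell is NA.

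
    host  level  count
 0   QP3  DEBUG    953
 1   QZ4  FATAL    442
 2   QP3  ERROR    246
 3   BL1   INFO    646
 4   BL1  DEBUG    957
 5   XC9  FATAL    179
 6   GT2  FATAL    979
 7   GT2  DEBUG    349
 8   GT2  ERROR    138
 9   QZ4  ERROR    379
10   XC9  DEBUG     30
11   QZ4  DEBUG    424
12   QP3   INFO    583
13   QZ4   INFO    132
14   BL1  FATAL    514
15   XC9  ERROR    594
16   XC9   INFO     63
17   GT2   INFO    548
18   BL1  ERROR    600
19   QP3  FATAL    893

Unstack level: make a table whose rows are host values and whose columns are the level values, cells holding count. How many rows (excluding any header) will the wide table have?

5

5 distinct host values → 5 rows.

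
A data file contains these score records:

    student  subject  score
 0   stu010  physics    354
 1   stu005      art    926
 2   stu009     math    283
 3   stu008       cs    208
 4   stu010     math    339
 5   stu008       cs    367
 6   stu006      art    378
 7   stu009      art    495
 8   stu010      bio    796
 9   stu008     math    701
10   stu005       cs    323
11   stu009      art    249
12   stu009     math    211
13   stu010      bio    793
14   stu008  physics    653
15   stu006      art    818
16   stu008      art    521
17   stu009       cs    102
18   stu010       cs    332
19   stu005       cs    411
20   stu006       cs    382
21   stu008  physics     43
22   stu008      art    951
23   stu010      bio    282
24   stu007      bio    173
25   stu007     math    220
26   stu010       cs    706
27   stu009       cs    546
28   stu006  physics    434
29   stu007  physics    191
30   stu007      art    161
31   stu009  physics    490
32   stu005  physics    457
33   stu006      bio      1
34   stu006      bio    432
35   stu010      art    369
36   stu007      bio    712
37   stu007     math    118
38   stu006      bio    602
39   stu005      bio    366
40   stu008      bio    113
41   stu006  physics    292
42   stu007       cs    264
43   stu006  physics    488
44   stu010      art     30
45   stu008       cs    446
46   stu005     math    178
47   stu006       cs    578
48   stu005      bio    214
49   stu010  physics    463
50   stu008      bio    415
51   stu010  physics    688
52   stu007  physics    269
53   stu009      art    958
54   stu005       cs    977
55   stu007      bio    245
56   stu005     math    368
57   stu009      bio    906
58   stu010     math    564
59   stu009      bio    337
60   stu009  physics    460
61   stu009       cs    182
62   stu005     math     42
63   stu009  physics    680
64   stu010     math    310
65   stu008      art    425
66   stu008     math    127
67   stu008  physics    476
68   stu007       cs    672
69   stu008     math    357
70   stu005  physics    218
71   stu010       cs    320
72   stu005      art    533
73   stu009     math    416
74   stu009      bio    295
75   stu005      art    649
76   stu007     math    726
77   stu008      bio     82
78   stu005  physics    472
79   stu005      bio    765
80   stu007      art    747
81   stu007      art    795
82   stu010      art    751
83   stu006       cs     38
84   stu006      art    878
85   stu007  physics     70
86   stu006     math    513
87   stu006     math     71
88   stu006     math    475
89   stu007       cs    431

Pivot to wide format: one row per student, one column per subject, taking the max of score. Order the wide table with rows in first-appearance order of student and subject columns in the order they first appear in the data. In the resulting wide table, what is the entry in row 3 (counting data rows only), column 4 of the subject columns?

546

With rows in first-appearance order of student, row 3 is student=stu009. subject columns in first-appearance order: physics, art, math, cs, bio; column 4 is cs.
Long rows with student=stu009, subject=cs: max(102, 546, 182) = 546.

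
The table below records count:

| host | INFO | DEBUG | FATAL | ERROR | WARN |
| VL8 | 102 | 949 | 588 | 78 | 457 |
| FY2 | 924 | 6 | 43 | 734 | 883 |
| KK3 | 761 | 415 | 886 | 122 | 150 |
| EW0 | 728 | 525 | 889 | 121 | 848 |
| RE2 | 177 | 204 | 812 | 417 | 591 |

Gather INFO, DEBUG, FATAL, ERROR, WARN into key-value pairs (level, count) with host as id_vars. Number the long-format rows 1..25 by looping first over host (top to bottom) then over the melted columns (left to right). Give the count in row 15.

150

25 rows total (5 × 5). Row 15: index ⌊(15-1)/5⌋ = 2 into host → KK3; (15-1) mod 5 = 4 into the melted columns → WARN.
So row 15 is (KK3, WARN, 150); count = 150.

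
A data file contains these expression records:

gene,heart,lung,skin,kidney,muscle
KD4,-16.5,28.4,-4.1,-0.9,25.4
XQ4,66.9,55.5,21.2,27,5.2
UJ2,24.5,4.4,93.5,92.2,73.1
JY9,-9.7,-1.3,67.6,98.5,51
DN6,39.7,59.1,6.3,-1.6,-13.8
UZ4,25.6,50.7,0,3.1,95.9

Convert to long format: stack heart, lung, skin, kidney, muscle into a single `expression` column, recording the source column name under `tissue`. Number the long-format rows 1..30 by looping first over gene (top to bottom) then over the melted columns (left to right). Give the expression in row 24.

-1.6

30 rows total (6 × 5). Row 24: index ⌊(24-1)/5⌋ = 4 into gene → DN6; (24-1) mod 5 = 3 into the melted columns → kidney.
So row 24 is (DN6, kidney, -1.6); expression = -1.6.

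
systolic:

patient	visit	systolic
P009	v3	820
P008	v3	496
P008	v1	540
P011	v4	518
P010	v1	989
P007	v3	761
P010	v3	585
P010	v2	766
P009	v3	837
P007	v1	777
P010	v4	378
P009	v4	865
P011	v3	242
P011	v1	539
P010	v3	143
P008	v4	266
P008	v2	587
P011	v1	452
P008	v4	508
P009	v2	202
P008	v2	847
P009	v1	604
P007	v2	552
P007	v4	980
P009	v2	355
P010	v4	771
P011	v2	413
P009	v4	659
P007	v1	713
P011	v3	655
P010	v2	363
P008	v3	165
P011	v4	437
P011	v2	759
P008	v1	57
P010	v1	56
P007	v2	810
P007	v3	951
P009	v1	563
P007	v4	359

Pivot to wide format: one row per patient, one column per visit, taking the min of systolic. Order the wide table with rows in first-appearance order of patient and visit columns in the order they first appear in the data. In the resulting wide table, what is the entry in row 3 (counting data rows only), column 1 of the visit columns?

With rows in first-appearance order of patient, row 3 is patient=P011. visit columns in first-appearance order: v3, v1, v4, v2; column 1 is v3.
Long rows with patient=P011, visit=v3: min(242, 655) = 242.

242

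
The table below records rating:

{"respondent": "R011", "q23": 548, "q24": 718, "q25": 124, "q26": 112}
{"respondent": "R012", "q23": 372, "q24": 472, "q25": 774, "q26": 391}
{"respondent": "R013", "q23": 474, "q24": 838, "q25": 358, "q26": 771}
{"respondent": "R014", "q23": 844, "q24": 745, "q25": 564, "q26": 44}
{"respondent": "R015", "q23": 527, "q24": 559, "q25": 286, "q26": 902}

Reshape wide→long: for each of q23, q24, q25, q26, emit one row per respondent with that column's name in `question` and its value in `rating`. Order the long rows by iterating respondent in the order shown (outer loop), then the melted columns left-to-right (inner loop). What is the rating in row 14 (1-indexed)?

20 rows total (5 × 4). Row 14: index ⌊(14-1)/4⌋ = 3 into respondent → R014; (14-1) mod 4 = 1 into the melted columns → q24.
So row 14 is (R014, q24, 745); rating = 745.

745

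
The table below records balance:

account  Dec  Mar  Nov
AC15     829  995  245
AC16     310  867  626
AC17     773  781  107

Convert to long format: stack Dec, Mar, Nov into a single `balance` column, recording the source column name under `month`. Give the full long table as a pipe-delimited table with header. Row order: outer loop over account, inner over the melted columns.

| account | month | balance |
| AC15 | Dec | 829 |
| AC15 | Mar | 995 |
| AC15 | Nov | 245 |
| AC16 | Dec | 310 |
| AC16 | Mar | 867 |
| AC16 | Nov | 626 |
| AC17 | Dec | 773 |
| AC17 | Mar | 781 |
| AC17 | Nov | 107 |

Each (account, column) pair becomes one row: 3 × 3 = 9 rows.
For example, (AC15, Dec) → balance=829.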